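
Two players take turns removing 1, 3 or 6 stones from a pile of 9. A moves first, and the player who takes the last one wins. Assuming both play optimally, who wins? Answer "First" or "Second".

i:   0  1  2  3  4  5  6  7  8  9
     L  W  L  W  L  W  W  W  W  L
Position 9 is L, so the second player wins.

Second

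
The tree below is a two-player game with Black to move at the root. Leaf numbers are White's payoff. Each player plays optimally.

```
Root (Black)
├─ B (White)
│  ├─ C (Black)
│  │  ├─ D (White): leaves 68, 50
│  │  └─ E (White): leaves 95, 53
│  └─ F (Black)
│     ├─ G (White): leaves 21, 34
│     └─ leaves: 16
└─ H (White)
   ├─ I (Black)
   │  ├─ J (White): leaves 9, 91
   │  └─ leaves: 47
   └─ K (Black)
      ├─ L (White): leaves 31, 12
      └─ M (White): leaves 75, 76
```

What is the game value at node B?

68

D: max(68, 50) = 68
E: max(95, 53) = 95
C: min(68, 95) = 68
G: max(21, 34) = 34
F: min(34, 16) = 16
B: max(68, 16) = 68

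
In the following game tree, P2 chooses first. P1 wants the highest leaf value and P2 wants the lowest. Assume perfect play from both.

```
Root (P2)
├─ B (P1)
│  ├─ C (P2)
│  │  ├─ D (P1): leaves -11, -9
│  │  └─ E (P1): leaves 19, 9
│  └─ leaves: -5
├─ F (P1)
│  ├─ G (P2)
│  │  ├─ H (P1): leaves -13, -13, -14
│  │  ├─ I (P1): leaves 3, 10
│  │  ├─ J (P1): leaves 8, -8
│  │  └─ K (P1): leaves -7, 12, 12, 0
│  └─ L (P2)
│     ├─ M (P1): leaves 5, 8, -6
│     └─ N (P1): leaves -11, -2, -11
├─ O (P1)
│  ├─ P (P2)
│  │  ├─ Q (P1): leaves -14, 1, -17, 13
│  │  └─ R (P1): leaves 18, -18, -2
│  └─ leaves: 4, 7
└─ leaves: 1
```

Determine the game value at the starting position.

D (P1): max(-11, -9) = -9
E (P1): max(19, 9) = 19
C (P2): min(-9, 19) = -9
B (P1): max(-9, -5) = -5
H (P1): max(-13, -13, -14) = -13
I (P1): max(3, 10) = 10
J (P1): max(8, -8) = 8
K (P1): max(-7, 12, 12, 0) = 12
G (P2): min(-13, 10, 8, 12) = -13
M (P1): max(5, 8, -6) = 8
N (P1): max(-11, -2, -11) = -2
L (P2): min(8, -2) = -2
F (P1): max(-13, -2) = -2
Q (P1): max(-14, 1, -17, 13) = 13
R (P1): max(18, -18, -2) = 18
P (P2): min(13, 18) = 13
O (P1): max(13, 4, 7) = 13
Root (P2): min(-5, -2, 13, 1) = -5

-5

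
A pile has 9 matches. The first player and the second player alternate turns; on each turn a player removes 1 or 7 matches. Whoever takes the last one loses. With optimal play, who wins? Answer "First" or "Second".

Second

W/L table (W = player to move can force a win):
i:   0  1  2  3  4  5  6  7  8  9
     W  L  W  L  W  L  W  L  W  L
Position 9 is L, so the second player wins.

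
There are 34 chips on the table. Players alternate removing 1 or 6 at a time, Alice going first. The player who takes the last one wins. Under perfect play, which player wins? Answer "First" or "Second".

Compute winning (W) and losing (L) positions by backward induction:
i:   0  1  2  3  4  5  6  7  8  9 10 11 12 13 14 15 16 17 18 19 20 21 22 23 24 25 26 27 28 29 30 31 32 33 34
     L  W  L  W  L  W  W  L  W  L  W  L  W  W  L  W  L  W  L  W  W  L  W  L  W  L  W  W  L  W  L  W  L  W  W
Position 34 is W, so the first player wins.

First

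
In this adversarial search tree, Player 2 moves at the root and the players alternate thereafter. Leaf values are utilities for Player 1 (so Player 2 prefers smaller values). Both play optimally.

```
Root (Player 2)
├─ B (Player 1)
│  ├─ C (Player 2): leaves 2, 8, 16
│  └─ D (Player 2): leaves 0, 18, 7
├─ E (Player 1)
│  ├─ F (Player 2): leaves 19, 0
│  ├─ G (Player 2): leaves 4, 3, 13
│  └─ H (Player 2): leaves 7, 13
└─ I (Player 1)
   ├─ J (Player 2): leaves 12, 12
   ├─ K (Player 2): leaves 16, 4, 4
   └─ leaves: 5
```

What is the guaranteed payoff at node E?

7

F: min(19, 0) = 0
G: min(4, 3, 13) = 3
H: min(7, 13) = 7
E: max(0, 3, 7) = 7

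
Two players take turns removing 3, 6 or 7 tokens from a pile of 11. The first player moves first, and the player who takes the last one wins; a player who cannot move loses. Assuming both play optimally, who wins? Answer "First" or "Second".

W/L table (W = player to move can force a win):
i:   0  1  2  3  4  5  6  7  8  9 10 11
     L  L  L  W  W  W  W  W  W  W  L  L
Position 11 is L, so the second player wins.

Second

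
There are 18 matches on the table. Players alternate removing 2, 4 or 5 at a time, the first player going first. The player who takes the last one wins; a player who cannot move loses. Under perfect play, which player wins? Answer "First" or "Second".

Compute winning (W) and losing (L) positions by backward induction:
i:   0  1  2  3  4  5  6  7  8  9 10 11 12 13 14 15 16 17 18
     L  L  W  W  W  W  W  L  L  W  W  W  W  W  L  L  W  W  W
Position 18 is W, so the first player wins.

First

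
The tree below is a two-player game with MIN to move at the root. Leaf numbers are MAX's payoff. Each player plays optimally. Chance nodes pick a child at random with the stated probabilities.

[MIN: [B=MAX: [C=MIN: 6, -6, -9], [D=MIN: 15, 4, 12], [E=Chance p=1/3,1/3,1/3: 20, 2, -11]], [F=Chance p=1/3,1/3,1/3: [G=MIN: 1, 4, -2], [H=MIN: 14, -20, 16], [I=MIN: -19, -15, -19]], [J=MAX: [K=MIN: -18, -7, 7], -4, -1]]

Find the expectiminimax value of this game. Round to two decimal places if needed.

-13.67

C (MIN): min(6, -6, -9) = -9
D (MIN): min(15, 4, 12) = 4
E (Chance): 1/3·20 + 1/3·2 + 1/3·-11 = 3.67
B (MAX): max(-9, 4, 3.67) = 4
G (MIN): min(1, 4, -2) = -2
H (MIN): min(14, -20, 16) = -20
I (MIN): min(-19, -15, -19) = -19
F (Chance): 1/3·-2 + 1/3·-20 + 1/3·-19 = -13.67
K (MIN): min(-18, -7, 7) = -18
J (MAX): max(-18, -4, -1) = -1
Root (MIN): min(4, -13.67, -1) = -13.67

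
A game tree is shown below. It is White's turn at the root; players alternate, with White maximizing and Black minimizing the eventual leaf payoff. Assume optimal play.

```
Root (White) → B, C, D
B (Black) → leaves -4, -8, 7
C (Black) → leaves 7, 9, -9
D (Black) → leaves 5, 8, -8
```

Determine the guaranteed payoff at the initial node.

-8

B (Black): min(-4, -8, 7) = -8
C (Black): min(7, 9, -9) = -9
D (Black): min(5, 8, -8) = -8
Root (White): max(-8, -9, -8) = -8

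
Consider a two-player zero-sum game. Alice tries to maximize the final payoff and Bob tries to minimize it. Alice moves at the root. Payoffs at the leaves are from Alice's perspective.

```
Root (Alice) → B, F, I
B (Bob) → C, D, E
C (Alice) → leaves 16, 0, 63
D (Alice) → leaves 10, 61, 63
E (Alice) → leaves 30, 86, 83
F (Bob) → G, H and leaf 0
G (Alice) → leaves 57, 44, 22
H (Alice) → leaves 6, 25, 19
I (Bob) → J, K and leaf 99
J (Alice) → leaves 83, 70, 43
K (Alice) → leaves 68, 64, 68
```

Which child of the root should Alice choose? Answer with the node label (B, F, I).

I

C (Alice): max(16, 0, 63) = 63
D (Alice): max(10, 61, 63) = 63
E (Alice): max(30, 86, 83) = 86
B (Bob): min(63, 63, 86) = 63
G (Alice): max(57, 44, 22) = 57
H (Alice): max(6, 25, 19) = 25
F (Bob): min(57, 25, 0) = 0
J (Alice): max(83, 70, 43) = 83
K (Alice): max(68, 64, 68) = 68
I (Bob): min(83, 68, 99) = 68
Root (Alice): max(63, 0, 68) = 68
Alice picks the child with the highest value: I (value 68).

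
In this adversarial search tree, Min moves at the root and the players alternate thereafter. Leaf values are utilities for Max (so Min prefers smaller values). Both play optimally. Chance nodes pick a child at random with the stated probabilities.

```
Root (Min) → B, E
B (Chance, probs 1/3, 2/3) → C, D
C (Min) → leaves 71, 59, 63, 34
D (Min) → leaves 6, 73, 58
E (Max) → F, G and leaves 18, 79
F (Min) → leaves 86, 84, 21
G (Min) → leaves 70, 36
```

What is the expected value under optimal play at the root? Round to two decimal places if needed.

C (Min): min(71, 59, 63, 34) = 34
D (Min): min(6, 73, 58) = 6
B (Chance): 1/3·34 + 2/3·6 = 15.33
F (Min): min(86, 84, 21) = 21
G (Min): min(70, 36) = 36
E (Max): max(21, 36, 18, 79) = 79
Root (Min): min(15.33, 79) = 15.33

15.33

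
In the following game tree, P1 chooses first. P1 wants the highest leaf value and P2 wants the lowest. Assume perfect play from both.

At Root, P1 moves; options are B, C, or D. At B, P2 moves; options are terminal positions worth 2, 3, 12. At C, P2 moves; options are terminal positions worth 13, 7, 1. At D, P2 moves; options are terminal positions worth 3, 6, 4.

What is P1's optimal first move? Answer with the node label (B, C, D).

D

B (P2): min(2, 3, 12) = 2
C (P2): min(13, 7, 1) = 1
D (P2): min(3, 6, 4) = 3
Root (P1): max(2, 1, 3) = 3
P1 picks the child with the highest value: D (value 3).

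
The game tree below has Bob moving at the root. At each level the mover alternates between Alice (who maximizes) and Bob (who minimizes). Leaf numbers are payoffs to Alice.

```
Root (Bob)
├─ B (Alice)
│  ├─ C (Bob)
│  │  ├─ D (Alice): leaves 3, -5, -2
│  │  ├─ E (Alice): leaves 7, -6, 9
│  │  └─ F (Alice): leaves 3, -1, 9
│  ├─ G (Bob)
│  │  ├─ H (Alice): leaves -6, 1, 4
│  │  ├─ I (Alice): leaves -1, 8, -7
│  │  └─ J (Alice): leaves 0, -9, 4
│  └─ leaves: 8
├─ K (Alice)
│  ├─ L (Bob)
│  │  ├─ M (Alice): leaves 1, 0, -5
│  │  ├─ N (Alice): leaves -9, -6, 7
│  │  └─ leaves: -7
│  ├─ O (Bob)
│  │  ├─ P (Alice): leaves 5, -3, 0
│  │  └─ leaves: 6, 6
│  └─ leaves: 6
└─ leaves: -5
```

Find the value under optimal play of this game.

-5

D (Alice): max(3, -5, -2) = 3
E (Alice): max(7, -6, 9) = 9
F (Alice): max(3, -1, 9) = 9
C (Bob): min(3, 9, 9) = 3
H (Alice): max(-6, 1, 4) = 4
I (Alice): max(-1, 8, -7) = 8
J (Alice): max(0, -9, 4) = 4
G (Bob): min(4, 8, 4) = 4
B (Alice): max(3, 4, 8) = 8
M (Alice): max(1, 0, -5) = 1
N (Alice): max(-9, -6, 7) = 7
L (Bob): min(1, 7, -7) = -7
P (Alice): max(5, -3, 0) = 5
O (Bob): min(5, 6, 6) = 5
K (Alice): max(-7, 5, 6) = 6
Root (Bob): min(8, 6, -5) = -5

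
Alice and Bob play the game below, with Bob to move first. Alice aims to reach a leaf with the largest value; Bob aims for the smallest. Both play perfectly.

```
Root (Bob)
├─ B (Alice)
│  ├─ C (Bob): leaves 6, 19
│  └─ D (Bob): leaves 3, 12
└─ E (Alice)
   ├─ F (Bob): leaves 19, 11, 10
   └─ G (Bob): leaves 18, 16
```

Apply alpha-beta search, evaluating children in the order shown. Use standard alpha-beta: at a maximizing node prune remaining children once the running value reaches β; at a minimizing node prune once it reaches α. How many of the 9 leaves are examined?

C [α=-∞,β=+∞]: v=6
D [α=6,β=+∞]: v=3 after child 1 ≤ α → α-cutoff, skip 1
B [α=-∞,β=+∞]: v=6
F [α=-∞,β=6]: v=10
E [α=-∞,β=6]: v=10 after child 1 ≥ β → β-cutoff, skip 1
Root [α=-∞,β=+∞]: v=6
Leaves evaluated: 6 of 9.

6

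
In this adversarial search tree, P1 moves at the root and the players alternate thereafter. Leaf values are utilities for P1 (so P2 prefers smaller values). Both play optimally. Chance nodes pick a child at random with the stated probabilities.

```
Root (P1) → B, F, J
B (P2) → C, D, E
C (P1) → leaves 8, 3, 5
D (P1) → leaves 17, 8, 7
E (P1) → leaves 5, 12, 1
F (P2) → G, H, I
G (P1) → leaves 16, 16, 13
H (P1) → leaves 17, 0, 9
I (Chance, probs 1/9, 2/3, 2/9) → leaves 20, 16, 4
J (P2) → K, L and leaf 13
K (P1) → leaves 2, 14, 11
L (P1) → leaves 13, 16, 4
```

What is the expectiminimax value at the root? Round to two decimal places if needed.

C (P1): max(8, 3, 5) = 8
D (P1): max(17, 8, 7) = 17
E (P1): max(5, 12, 1) = 12
B (P2): min(8, 17, 12) = 8
G (P1): max(16, 16, 13) = 16
H (P1): max(17, 0, 9) = 17
I (Chance): 1/9·20 + 2/3·16 + 2/9·4 = 13.78
F (P2): min(16, 17, 13.78) = 13.78
K (P1): max(2, 14, 11) = 14
L (P1): max(13, 16, 4) = 16
J (P2): min(14, 16, 13) = 13
Root (P1): max(8, 13.78, 13) = 13.78

13.78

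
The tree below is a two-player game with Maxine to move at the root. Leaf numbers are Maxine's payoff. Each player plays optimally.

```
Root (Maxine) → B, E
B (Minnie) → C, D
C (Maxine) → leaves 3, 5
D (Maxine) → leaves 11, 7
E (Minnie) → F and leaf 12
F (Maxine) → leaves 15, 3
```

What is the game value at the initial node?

12

C (Maxine): max(3, 5) = 5
D (Maxine): max(11, 7) = 11
B (Minnie): min(5, 11) = 5
F (Maxine): max(15, 3) = 15
E (Minnie): min(15, 12) = 12
Root (Maxine): max(5, 12) = 12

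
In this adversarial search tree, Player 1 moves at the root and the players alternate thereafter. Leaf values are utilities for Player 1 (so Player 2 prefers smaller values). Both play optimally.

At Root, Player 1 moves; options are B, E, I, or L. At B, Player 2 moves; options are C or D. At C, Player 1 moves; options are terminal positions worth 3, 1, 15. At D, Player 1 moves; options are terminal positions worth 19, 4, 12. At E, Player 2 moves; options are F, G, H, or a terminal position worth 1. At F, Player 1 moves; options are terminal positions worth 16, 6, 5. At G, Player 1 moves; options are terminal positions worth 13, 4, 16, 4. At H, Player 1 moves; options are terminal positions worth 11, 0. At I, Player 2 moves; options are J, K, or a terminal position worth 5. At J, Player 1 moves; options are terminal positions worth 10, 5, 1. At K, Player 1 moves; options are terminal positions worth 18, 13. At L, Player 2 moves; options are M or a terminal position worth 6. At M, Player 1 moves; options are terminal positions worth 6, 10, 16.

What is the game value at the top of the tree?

15

C (Player 1): max(3, 1, 15) = 15
D (Player 1): max(19, 4, 12) = 19
B (Player 2): min(15, 19) = 15
F (Player 1): max(16, 6, 5) = 16
G (Player 1): max(13, 4, 16, 4) = 16
H (Player 1): max(11, 0) = 11
E (Player 2): min(16, 16, 11, 1) = 1
J (Player 1): max(10, 5, 1) = 10
K (Player 1): max(18, 13) = 18
I (Player 2): min(10, 18, 5) = 5
M (Player 1): max(6, 10, 16) = 16
L (Player 2): min(16, 6) = 6
Root (Player 1): max(15, 1, 5, 6) = 15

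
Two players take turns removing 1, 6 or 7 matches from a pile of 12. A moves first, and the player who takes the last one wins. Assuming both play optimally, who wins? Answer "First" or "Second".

Second

Compute winning (W) and losing (L) positions by backward induction:
i:   0  1  2  3  4  5  6  7  8  9 10 11 12
     L  W  L  W  L  W  W  W  W  W  W  W  L
Position 12 is L, so the second player wins.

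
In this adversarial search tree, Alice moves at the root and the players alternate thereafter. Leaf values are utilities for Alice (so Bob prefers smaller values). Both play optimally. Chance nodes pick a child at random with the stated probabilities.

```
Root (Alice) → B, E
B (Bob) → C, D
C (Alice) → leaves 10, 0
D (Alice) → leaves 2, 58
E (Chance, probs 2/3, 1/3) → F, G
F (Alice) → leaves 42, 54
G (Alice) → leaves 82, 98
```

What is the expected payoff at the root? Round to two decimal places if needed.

68.67

C (Alice): max(10, 0) = 10
D (Alice): max(2, 58) = 58
B (Bob): min(10, 58) = 10
F (Alice): max(42, 54) = 54
G (Alice): max(82, 98) = 98
E (Chance): 2/3·54 + 1/3·98 = 68.67
Root (Alice): max(10, 68.67) = 68.67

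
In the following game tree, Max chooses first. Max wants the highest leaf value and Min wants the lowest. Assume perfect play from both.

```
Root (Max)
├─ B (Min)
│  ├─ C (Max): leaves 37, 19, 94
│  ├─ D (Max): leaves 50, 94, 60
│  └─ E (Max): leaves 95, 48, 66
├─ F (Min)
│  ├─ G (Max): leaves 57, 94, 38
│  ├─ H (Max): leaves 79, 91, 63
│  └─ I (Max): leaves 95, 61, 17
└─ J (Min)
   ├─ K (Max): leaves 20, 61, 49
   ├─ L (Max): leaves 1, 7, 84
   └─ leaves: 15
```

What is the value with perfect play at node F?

G: max(57, 94, 38) = 94
H: max(79, 91, 63) = 91
I: max(95, 61, 17) = 95
F: min(94, 91, 95) = 91

91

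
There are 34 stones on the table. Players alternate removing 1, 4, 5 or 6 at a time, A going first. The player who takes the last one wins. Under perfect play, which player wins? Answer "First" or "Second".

W/L table (W = player to move can force a win):
i:   0  1  2  3  4  5  6  7  8  9 10 11 12 13 14 15 16 17 18 19 20 21 22 23 24 25 26 27 28 29 30 31 32 33 34
     L  W  L  W  W  W  W  W  W  L  W  L  W  W  W  W  W  W  L  W  L  W  W  W  W  W  W  L  W  L  W  W  W  W  W
Position 34 is W, so the first player wins.

First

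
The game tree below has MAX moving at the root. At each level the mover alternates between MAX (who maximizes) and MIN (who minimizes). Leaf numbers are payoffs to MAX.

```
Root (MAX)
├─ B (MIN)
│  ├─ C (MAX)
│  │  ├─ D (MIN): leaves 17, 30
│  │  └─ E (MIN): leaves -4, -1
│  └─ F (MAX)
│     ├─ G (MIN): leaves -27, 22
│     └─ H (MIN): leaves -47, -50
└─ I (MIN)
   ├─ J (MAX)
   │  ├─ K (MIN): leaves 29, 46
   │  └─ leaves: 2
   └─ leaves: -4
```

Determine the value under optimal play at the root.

D (MIN): min(17, 30) = 17
E (MIN): min(-4, -1) = -4
C (MAX): max(17, -4) = 17
G (MIN): min(-27, 22) = -27
H (MIN): min(-47, -50) = -50
F (MAX): max(-27, -50) = -27
B (MIN): min(17, -27) = -27
K (MIN): min(29, 46) = 29
J (MAX): max(29, 2) = 29
I (MIN): min(29, -4) = -4
Root (MAX): max(-27, -4) = -4

-4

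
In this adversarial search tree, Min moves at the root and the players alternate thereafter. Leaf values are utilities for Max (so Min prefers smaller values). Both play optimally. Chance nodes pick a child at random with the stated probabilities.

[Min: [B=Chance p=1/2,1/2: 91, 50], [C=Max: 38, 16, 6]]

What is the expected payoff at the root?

B (Chance): 1/2·91 + 1/2·50 = 70.5
C (Max): max(38, 16, 6) = 38
Root (Min): min(70.5, 38) = 38

38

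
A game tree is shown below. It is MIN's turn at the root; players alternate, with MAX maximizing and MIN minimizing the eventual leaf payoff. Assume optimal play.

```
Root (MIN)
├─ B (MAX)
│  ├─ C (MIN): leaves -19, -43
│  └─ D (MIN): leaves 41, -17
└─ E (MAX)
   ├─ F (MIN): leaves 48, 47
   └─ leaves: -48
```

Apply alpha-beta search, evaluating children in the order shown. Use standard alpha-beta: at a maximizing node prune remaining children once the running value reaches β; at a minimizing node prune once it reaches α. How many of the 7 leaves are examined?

6

C [α=-∞,β=+∞]: v=-43
D [α=-43,β=+∞]: v=-17
B [α=-∞,β=+∞]: v=-17
F [α=-∞,β=-17]: v=47
E [α=-∞,β=-17]: v=47 after child 1 ≥ β → β-cutoff, skip 1
Root [α=-∞,β=+∞]: v=-17
Leaves evaluated: 6 of 7.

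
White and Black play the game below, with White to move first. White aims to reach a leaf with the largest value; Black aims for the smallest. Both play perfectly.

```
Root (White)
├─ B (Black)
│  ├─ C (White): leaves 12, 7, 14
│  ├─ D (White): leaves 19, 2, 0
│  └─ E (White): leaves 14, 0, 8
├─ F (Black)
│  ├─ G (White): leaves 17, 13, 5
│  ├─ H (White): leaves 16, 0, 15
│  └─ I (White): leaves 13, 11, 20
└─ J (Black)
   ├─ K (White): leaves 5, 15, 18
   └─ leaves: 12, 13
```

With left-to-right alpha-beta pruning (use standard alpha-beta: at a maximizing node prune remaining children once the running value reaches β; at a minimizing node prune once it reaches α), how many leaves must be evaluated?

C [α=-∞,β=+∞]: v=14
D [α=-∞,β=14]: v=19 after child 1 ≥ β → β-cutoff, skip 2
E [α=-∞,β=14]: v=14 after child 1 ≥ β → β-cutoff, skip 2
B [α=-∞,β=+∞]: v=14
G [α=14,β=+∞]: v=17
H [α=14,β=17]: v=16
I [α=14,β=16]: v=20
F [α=14,β=+∞]: v=16
K [α=16,β=+∞]: v=18
J [α=16,β=+∞]: v=12 after child 2 ≤ α → α-cutoff, skip 1
Root [α=-∞,β=+∞]: v=16
Leaves evaluated: 18 of 23.

18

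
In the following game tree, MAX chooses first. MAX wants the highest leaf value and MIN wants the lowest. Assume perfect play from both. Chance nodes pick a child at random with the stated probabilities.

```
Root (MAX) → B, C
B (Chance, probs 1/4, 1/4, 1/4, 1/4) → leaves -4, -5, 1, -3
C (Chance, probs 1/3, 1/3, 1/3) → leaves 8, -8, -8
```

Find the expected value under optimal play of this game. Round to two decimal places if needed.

-2.67

B (Chance): 1/4·-4 + 1/4·-5 + 1/4·1 + 1/4·-3 = -2.75
C (Chance): 1/3·8 + 1/3·-8 + 1/3·-8 = -2.67
Root (MAX): max(-2.75, -2.67) = -2.67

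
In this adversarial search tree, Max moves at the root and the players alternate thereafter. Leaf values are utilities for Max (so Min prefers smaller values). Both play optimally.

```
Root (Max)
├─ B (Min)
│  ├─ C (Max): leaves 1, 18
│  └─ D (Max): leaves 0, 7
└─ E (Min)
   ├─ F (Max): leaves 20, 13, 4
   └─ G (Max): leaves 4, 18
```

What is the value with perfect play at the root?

C (Max): max(1, 18) = 18
D (Max): max(0, 7) = 7
B (Min): min(18, 7) = 7
F (Max): max(20, 13, 4) = 20
G (Max): max(4, 18) = 18
E (Min): min(20, 18) = 18
Root (Max): max(7, 18) = 18

18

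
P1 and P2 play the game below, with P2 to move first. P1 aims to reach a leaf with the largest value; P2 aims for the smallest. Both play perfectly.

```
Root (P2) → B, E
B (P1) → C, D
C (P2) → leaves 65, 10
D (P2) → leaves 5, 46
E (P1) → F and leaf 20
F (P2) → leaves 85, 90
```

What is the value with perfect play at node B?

C: min(65, 10) = 10
D: min(5, 46) = 5
B: max(10, 5) = 10

10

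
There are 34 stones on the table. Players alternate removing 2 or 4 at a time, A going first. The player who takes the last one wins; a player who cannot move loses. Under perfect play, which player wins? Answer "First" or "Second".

i:   0  1  2  3  4  5  6  7  8  9 10 11 12 13 14 15 16 17 18 19 20 21 22 23 24 25 26 27 28 29 30 31 32 33 34
     L  L  W  W  W  W  L  L  W  W  W  W  L  L  W  W  W  W  L  L  W  W  W  W  L  L  W  W  W  W  L  L  W  W  W
Position 34 is W, so the first player wins.

First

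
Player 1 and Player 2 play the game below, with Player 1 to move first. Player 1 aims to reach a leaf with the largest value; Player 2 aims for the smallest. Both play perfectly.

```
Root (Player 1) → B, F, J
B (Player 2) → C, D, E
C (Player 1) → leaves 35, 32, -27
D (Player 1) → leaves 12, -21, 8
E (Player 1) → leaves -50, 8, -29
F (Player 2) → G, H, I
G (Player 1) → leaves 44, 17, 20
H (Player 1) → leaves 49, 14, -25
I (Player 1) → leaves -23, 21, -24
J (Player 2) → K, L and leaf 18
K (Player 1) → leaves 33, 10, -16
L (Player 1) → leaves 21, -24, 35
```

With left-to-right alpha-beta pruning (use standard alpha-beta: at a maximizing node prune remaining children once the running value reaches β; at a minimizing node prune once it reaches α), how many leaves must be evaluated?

C [α=-∞,β=+∞]: v=35
D [α=-∞,β=35]: v=12
E [α=-∞,β=12]: v=8
B [α=-∞,β=+∞]: v=8
G [α=8,β=+∞]: v=44
H [α=8,β=44]: v=49 after child 1 ≥ β → β-cutoff, skip 2
I [α=8,β=44]: v=21
F [α=8,β=+∞]: v=21
K [α=21,β=+∞]: v=33
L [α=21,β=33]: v=35
J [α=21,β=+∞]: v=18
Root [α=-∞,β=+∞]: v=21
Leaves evaluated: 23 of 25.

23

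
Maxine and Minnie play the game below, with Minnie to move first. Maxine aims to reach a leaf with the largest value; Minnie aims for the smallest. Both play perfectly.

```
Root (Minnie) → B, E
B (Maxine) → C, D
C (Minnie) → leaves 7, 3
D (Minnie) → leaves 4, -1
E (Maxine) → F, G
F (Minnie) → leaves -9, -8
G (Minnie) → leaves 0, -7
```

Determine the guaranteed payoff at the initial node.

C (Minnie): min(7, 3) = 3
D (Minnie): min(4, -1) = -1
B (Maxine): max(3, -1) = 3
F (Minnie): min(-9, -8) = -9
G (Minnie): min(0, -7) = -7
E (Maxine): max(-9, -7) = -7
Root (Minnie): min(3, -7) = -7

-7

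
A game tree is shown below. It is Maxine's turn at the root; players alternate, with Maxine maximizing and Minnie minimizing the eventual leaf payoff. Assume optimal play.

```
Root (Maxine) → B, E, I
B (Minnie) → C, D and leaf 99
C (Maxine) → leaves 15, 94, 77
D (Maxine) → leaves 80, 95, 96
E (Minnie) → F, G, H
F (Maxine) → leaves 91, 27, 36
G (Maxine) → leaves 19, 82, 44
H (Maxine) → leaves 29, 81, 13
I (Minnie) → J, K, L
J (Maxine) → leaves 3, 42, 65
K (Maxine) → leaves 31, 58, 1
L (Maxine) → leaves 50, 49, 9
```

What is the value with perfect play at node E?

F: max(91, 27, 36) = 91
G: max(19, 82, 44) = 82
H: max(29, 81, 13) = 81
E: min(91, 82, 81) = 81

81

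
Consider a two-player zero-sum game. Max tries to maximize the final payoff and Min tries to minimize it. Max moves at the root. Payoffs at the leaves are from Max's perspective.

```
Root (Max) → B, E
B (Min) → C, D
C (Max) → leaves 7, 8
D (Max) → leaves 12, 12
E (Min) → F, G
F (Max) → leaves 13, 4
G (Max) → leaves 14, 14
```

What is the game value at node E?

13

F: max(13, 4) = 13
G: max(14, 14) = 14
E: min(13, 14) = 13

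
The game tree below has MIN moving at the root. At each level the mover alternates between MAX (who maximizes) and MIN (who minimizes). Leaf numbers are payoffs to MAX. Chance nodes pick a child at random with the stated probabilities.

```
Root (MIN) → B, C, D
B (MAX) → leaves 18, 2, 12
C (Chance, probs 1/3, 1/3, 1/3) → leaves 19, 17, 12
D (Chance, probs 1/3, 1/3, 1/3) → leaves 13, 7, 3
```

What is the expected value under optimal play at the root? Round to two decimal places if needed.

B (MAX): max(18, 2, 12) = 18
C (Chance): 1/3·19 + 1/3·17 + 1/3·12 = 16
D (Chance): 1/3·13 + 1/3·7 + 1/3·3 = 7.67
Root (MIN): min(18, 16, 7.67) = 7.67

7.67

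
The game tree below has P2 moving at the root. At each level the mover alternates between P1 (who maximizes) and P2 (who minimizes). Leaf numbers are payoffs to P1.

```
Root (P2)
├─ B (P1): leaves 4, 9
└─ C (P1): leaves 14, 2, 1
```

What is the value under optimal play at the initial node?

B (P1): max(4, 9) = 9
C (P1): max(14, 2, 1) = 14
Root (P2): min(9, 14) = 9

9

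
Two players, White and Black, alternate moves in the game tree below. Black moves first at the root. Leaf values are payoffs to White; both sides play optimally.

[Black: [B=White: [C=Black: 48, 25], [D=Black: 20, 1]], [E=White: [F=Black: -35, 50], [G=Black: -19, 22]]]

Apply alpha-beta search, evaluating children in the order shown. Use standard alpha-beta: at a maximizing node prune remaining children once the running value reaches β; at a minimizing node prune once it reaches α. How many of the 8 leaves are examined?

7

C [α=-∞,β=+∞]: v=25
D [α=25,β=+∞]: v=20 after child 1 ≤ α → α-cutoff, skip 1
B [α=-∞,β=+∞]: v=25
F [α=-∞,β=25]: v=-35
G [α=-35,β=25]: v=-19
E [α=-∞,β=25]: v=-19
Root [α=-∞,β=+∞]: v=-19
Leaves evaluated: 7 of 8.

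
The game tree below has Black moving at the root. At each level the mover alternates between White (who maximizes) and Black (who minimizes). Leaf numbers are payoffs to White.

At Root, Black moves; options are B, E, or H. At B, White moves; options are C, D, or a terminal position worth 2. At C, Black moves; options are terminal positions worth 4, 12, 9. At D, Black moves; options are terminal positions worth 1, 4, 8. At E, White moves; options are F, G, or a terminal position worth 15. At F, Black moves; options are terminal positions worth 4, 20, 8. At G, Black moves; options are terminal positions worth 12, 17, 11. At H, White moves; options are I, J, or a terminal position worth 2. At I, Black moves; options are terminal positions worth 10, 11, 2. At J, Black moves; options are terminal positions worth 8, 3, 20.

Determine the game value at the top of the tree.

3

C (Black): min(4, 12, 9) = 4
D (Black): min(1, 4, 8) = 1
B (White): max(4, 1, 2) = 4
F (Black): min(4, 20, 8) = 4
G (Black): min(12, 17, 11) = 11
E (White): max(4, 11, 15) = 15
I (Black): min(10, 11, 2) = 2
J (Black): min(8, 3, 20) = 3
H (White): max(2, 3, 2) = 3
Root (Black): min(4, 15, 3) = 3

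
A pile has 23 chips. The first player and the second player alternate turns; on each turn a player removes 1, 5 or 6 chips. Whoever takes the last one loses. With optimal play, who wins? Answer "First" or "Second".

i:   0  1  2  3  4  5  6  7  8  9 10 11 12 13 14 15 16 17 18 19 20 21 22 23
     W  L  W  L  W  L  W  W  W  W  W  W  L  W  L  W  L  W  W  W  W  W  W  L
Position 23 is L, so the second player wins.

Second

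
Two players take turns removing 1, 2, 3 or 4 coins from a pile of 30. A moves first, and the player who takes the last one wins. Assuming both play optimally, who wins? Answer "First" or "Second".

W/L table (W = player to move can force a win):
i:   0  1  2  3  4  5  6  7  8  9 10 11 12 13 14 15 16 17 18 19 20 21 22 23 24 25 26 27 28 29 30
     L  W  W  W  W  L  W  W  W  W  L  W  W  W  W  L  W  W  W  W  L  W  W  W  W  L  W  W  W  W  L
Position 30 is L, so the second player wins.

Second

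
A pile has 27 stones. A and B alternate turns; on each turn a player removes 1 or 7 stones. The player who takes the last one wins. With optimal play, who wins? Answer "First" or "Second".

First

i:   0  1  2  3  4  5  6  7  8  9 10 11 12 13 14 15 16 17 18 19 20 21 22 23 24 25 26 27
     L  W  L  W  L  W  L  W  L  W  L  W  L  W  L  W  L  W  L  W  L  W  L  W  L  W  L  W
Position 27 is W, so the first player wins.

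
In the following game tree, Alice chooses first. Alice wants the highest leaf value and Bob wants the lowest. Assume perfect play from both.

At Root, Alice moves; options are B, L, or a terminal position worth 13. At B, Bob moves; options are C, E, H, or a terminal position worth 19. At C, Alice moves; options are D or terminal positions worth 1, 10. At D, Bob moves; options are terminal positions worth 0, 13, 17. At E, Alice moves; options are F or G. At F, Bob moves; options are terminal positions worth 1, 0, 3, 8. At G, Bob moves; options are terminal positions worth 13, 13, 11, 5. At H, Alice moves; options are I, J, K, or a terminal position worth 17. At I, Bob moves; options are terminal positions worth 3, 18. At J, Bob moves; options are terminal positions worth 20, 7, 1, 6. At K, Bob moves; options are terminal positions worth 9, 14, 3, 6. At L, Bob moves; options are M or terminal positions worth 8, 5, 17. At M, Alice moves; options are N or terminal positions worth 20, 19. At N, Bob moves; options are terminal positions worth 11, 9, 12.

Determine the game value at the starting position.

13

D (Bob): min(0, 13, 17) = 0
C (Alice): max(0, 1, 10) = 10
F (Bob): min(1, 0, 3, 8) = 0
G (Bob): min(13, 13, 11, 5) = 5
E (Alice): max(0, 5) = 5
I (Bob): min(3, 18) = 3
J (Bob): min(20, 7, 1, 6) = 1
K (Bob): min(9, 14, 3, 6) = 3
H (Alice): max(3, 1, 3, 17) = 17
B (Bob): min(10, 5, 17, 19) = 5
N (Bob): min(11, 9, 12) = 9
M (Alice): max(9, 20, 19) = 20
L (Bob): min(20, 8, 5, 17) = 5
Root (Alice): max(5, 5, 13) = 13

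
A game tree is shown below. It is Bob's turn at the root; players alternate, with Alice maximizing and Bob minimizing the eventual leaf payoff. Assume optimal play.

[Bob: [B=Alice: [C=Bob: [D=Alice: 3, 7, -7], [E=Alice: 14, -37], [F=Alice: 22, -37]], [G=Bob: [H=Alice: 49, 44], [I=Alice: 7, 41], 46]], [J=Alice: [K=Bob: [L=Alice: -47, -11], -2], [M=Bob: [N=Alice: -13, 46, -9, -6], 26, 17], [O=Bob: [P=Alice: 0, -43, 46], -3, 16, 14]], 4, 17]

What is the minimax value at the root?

4

D (Alice): max(3, 7, -7) = 7
E (Alice): max(14, -37) = 14
F (Alice): max(22, -37) = 22
C (Bob): min(7, 14, 22) = 7
H (Alice): max(49, 44) = 49
I (Alice): max(7, 41) = 41
G (Bob): min(49, 41, 46) = 41
B (Alice): max(7, 41) = 41
L (Alice): max(-47, -11) = -11
K (Bob): min(-11, -2) = -11
N (Alice): max(-13, 46, -9, -6) = 46
M (Bob): min(46, 26, 17) = 17
P (Alice): max(0, -43, 46) = 46
O (Bob): min(46, -3, 16, 14) = -3
J (Alice): max(-11, 17, -3) = 17
Root (Bob): min(41, 17, 4, 17) = 4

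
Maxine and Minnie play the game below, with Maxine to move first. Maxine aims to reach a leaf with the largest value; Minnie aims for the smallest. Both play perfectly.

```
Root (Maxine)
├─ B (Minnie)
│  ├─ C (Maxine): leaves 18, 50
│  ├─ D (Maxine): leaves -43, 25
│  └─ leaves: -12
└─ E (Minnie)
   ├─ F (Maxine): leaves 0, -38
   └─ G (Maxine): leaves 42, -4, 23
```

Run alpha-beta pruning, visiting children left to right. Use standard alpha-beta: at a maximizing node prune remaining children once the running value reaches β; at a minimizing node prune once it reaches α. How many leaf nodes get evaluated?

8

C [α=-∞,β=+∞]: v=50
D [α=-∞,β=50]: v=25
B [α=-∞,β=+∞]: v=-12
F [α=-12,β=+∞]: v=0
G [α=-12,β=0]: v=42 after child 1 ≥ β → β-cutoff, skip 2
E [α=-12,β=+∞]: v=0
Root [α=-∞,β=+∞]: v=0
Leaves evaluated: 8 of 10.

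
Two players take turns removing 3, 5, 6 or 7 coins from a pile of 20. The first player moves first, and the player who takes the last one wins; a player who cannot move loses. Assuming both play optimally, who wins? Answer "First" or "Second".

Mark each pile size as W (mover wins) or L (mover loses):
i:   0  1  2  3  4  5  6  7  8  9 10 11 12 13 14 15 16 17 18 19 20
     L  L  L  W  W  W  W  W  W  W  L  L  L  W  W  W  W  W  W  W  L
Position 20 is L, so the second player wins.

Second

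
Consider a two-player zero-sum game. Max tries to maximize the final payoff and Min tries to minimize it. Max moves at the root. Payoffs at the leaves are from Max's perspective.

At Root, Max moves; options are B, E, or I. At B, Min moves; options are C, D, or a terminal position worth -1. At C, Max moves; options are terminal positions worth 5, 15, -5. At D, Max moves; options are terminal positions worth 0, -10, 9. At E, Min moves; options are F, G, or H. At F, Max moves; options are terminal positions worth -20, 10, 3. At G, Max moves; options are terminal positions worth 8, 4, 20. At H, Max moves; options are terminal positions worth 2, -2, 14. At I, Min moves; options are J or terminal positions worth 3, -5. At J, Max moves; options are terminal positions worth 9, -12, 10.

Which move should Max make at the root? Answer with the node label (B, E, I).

E

C (Max): max(5, 15, -5) = 15
D (Max): max(0, -10, 9) = 9
B (Min): min(15, 9, -1) = -1
F (Max): max(-20, 10, 3) = 10
G (Max): max(8, 4, 20) = 20
H (Max): max(2, -2, 14) = 14
E (Min): min(10, 20, 14) = 10
J (Max): max(9, -12, 10) = 10
I (Min): min(10, 3, -5) = -5
Root (Max): max(-1, 10, -5) = 10
Max picks the child with the highest value: E (value 10).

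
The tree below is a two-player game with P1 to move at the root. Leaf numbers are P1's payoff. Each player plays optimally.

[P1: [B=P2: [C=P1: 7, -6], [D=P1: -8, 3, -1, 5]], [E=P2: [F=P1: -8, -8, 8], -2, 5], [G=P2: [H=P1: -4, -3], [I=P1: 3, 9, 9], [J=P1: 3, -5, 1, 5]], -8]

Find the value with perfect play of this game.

C (P1): max(7, -6) = 7
D (P1): max(-8, 3, -1, 5) = 5
B (P2): min(7, 5) = 5
F (P1): max(-8, -8, 8) = 8
E (P2): min(8, -2, 5) = -2
H (P1): max(-4, -3) = -3
I (P1): max(3, 9, 9) = 9
J (P1): max(3, -5, 1, 5) = 5
G (P2): min(-3, 9, 5) = -3
Root (P1): max(5, -2, -3, -8) = 5

5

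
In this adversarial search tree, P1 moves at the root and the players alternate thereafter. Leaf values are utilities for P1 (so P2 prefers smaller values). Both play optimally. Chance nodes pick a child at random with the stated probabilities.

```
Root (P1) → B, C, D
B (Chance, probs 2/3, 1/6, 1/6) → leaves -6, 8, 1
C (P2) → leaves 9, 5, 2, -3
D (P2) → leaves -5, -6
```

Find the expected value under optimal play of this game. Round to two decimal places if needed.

B (Chance): 2/3·-6 + 1/6·8 + 1/6·1 = -2.5
C (P2): min(9, 5, 2, -3) = -3
D (P2): min(-5, -6) = -6
Root (P1): max(-2.5, -3, -6) = -2.5

-2.5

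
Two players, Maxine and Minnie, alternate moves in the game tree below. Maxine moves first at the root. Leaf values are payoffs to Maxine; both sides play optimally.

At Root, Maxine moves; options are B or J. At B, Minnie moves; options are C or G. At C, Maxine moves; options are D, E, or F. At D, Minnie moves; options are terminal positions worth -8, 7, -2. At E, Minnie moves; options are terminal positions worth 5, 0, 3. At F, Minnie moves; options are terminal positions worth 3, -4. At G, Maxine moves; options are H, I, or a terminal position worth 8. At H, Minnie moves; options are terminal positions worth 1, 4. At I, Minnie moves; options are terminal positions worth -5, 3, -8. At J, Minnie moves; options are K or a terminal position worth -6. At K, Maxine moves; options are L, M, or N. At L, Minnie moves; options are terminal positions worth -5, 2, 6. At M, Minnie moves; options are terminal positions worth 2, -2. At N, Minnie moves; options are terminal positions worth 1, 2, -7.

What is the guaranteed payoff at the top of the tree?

0

D (Minnie): min(-8, 7, -2) = -8
E (Minnie): min(5, 0, 3) = 0
F (Minnie): min(3, -4) = -4
C (Maxine): max(-8, 0, -4) = 0
H (Minnie): min(1, 4) = 1
I (Minnie): min(-5, 3, -8) = -8
G (Maxine): max(1, -8, 8) = 8
B (Minnie): min(0, 8) = 0
L (Minnie): min(-5, 2, 6) = -5
M (Minnie): min(2, -2) = -2
N (Minnie): min(1, 2, -7) = -7
K (Maxine): max(-5, -2, -7) = -2
J (Minnie): min(-2, -6) = -6
Root (Maxine): max(0, -6) = 0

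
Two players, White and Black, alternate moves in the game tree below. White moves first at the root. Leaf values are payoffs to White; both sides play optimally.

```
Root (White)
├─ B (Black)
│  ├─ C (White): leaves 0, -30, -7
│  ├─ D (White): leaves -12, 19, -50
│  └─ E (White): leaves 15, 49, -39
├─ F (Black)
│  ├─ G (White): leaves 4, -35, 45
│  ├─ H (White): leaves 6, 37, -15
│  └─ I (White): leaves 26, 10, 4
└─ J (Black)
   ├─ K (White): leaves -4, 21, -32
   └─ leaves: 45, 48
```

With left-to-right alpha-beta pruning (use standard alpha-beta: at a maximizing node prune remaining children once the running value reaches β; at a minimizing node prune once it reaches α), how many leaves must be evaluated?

18

C [α=-∞,β=+∞]: v=0
D [α=-∞,β=0]: v=19 after child 2 ≥ β → β-cutoff, skip 1
E [α=-∞,β=0]: v=15 after child 1 ≥ β → β-cutoff, skip 2
B [α=-∞,β=+∞]: v=0
G [α=0,β=+∞]: v=45
H [α=0,β=45]: v=37
I [α=0,β=37]: v=26
F [α=0,β=+∞]: v=26
K [α=26,β=+∞]: v=21
J [α=26,β=+∞]: v=21 after child 1 ≤ α → α-cutoff, skip 2
Root [α=-∞,β=+∞]: v=26
Leaves evaluated: 18 of 23.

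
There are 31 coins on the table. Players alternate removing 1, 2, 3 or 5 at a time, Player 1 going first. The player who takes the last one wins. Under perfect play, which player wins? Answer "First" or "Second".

First

Positions where the player to move wins (W) vs loses (L):
i:   0  1  2  3  4  5  6  7  8  9 10 11 12 13 14 15 16 17 18 19 20 21 22 23 24 25 26 27 28 29 30 31
     L  W  W  W  L  W  W  W  L  W  W  W  L  W  W  W  L  W  W  W  L  W  W  W  L  W  W  W  L  W  W  W
Position 31 is W, so the first player wins.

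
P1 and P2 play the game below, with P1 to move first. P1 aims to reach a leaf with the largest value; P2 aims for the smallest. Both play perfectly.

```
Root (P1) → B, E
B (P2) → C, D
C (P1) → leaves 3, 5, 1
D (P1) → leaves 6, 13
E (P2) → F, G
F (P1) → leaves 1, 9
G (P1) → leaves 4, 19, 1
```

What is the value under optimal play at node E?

F: max(1, 9) = 9
G: max(4, 19, 1) = 19
E: min(9, 19) = 9

9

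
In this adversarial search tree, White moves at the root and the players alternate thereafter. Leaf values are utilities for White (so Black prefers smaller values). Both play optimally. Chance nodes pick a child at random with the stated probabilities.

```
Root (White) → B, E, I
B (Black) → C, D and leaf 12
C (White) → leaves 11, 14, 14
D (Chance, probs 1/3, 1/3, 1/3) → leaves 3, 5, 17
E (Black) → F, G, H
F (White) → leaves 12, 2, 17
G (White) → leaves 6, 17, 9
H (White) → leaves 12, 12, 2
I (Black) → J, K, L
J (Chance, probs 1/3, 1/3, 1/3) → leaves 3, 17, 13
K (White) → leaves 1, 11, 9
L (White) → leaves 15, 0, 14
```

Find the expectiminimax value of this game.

C (White): max(11, 14, 14) = 14
D (Chance): 1/3·3 + 1/3·5 + 1/3·17 = 8.33
B (Black): min(14, 8.33, 12) = 8.33
F (White): max(12, 2, 17) = 17
G (White): max(6, 17, 9) = 17
H (White): max(12, 12, 2) = 12
E (Black): min(17, 17, 12) = 12
J (Chance): 1/3·3 + 1/3·17 + 1/3·13 = 11
K (White): max(1, 11, 9) = 11
L (White): max(15, 0, 14) = 15
I (Black): min(11, 11, 15) = 11
Root (White): max(8.33, 12, 11) = 12

12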